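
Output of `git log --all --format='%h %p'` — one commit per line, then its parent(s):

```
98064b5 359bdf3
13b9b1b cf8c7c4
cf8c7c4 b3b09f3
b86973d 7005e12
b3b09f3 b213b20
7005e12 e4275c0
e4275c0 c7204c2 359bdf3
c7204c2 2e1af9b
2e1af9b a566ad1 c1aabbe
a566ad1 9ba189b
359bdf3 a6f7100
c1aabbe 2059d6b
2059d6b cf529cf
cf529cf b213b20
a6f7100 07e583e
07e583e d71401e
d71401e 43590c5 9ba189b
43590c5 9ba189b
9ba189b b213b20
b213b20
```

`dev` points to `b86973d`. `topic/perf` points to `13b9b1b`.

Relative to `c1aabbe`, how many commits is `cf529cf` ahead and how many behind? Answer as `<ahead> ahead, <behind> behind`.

Reachable from cf529cf: {b213b20, cf529cf}.
Reachable from c1aabbe: {2059d6b, b213b20, c1aabbe, cf529cf}.
Only in cf529cf's history (ahead): {} — 0.
Only in c1aabbe's history (behind): {2059d6b, c1aabbe} — 2.

0 ahead, 2 behind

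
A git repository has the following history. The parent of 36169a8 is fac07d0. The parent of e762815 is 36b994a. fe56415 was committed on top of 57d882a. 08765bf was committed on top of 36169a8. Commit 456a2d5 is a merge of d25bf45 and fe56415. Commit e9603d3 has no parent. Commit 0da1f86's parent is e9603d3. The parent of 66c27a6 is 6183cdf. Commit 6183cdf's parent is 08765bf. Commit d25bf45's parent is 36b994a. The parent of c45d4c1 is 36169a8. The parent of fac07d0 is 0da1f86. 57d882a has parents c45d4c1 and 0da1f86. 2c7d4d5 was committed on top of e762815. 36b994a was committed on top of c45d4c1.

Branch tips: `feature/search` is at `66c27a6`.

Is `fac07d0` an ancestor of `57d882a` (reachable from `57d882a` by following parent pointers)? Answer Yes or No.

Ancestors of 57d882a (commits reachable by following parents): {0da1f86, 36169a8, 57d882a, c45d4c1, e9603d3, fac07d0}.
fac07d0 is in that set, so it is an ancestor of 57d882a.

Yes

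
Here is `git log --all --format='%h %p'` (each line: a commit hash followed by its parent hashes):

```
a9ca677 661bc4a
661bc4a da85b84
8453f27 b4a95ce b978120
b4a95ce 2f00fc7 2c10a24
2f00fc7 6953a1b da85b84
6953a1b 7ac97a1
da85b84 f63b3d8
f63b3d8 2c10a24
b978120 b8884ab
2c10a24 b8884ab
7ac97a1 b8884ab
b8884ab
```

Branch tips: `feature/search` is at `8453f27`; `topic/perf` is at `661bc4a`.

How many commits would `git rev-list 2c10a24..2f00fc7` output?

Reachable from 2f00fc7: {2c10a24, 2f00fc7, 6953a1b, 7ac97a1, b8884ab, da85b84, f63b3d8}.
Reachable from 2c10a24: {2c10a24, b8884ab}.
In 2f00fc7's history but not 2c10a24's: {2f00fc7, 6953a1b, 7ac97a1, da85b84, f63b3d8} — 5 commits.

5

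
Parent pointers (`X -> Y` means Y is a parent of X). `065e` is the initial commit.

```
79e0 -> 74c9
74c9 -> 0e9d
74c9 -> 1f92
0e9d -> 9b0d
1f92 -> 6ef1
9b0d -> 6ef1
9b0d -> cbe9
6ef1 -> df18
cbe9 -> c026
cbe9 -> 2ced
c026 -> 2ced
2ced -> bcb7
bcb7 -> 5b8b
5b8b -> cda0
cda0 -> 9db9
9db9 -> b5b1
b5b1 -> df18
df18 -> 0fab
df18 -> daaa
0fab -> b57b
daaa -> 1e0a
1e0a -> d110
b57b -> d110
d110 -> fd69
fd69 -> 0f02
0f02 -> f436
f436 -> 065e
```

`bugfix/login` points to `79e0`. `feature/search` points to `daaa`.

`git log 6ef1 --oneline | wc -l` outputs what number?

Walking parent pointers from 6ef1: reachable set = {065e, 0f02, 0fab, 1e0a, 6ef1, b57b, d110, daaa, df18, f436, fd69}.
That is 11 commits.

11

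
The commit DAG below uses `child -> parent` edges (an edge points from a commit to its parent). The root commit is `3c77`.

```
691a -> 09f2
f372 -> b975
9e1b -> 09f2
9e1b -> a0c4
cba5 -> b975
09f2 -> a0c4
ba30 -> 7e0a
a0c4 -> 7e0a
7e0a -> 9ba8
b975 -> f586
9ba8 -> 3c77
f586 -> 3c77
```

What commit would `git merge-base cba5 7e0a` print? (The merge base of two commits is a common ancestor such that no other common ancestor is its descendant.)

3c77

Ancestors of cba5: {3c77, b975, cba5, f586}.
Ancestors of 7e0a: {3c77, 7e0a, 9ba8}.
Common ancestors: {3c77}.
The only common ancestor is 3c77, so it is the merge base.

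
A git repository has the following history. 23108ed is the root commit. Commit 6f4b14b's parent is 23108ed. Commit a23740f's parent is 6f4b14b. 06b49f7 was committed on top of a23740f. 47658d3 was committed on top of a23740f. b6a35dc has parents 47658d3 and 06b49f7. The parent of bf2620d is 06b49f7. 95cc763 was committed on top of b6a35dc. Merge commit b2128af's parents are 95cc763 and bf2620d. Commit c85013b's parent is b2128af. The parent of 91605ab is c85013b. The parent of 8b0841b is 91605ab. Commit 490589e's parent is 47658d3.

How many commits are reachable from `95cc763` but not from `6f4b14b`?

5

Reachable from 95cc763: {06b49f7, 23108ed, 47658d3, 6f4b14b, 95cc763, a23740f, b6a35dc}.
Reachable from 6f4b14b: {23108ed, 6f4b14b}.
In 95cc763's history but not 6f4b14b's: {06b49f7, 47658d3, 95cc763, a23740f, b6a35dc} — 5 commits.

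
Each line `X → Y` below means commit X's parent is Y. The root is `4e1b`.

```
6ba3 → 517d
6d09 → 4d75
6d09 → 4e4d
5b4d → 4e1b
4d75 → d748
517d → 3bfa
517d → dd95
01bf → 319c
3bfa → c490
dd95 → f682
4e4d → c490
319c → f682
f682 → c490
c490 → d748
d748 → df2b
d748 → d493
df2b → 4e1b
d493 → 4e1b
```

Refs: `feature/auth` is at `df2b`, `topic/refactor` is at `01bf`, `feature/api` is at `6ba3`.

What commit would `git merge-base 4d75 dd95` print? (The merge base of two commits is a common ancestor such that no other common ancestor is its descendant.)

d748

Ancestors of 4d75: {4d75, 4e1b, d493, d748, df2b}.
Ancestors of dd95: {4e1b, c490, d493, d748, dd95, df2b, f682}.
Common ancestors: {4e1b, d493, d748, df2b}.
Among these, d748 is not an ancestor of any other common ancestor — it is the merge base.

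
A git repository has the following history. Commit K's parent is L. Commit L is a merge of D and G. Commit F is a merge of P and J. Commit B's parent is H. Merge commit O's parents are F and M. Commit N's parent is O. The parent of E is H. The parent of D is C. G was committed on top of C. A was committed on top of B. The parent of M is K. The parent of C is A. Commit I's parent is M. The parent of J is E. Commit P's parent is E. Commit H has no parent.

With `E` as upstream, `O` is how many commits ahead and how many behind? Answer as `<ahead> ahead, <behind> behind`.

Reachable from O: {A, B, C, D, E, F, G, H, J, K, L, M, O, P}.
Reachable from E: {E, H}.
Only in O's history (ahead): {A, B, C, D, F, G, J, K, L, M, O, P} — 12.
Only in E's history (behind): {} — 0.

12 ahead, 0 behind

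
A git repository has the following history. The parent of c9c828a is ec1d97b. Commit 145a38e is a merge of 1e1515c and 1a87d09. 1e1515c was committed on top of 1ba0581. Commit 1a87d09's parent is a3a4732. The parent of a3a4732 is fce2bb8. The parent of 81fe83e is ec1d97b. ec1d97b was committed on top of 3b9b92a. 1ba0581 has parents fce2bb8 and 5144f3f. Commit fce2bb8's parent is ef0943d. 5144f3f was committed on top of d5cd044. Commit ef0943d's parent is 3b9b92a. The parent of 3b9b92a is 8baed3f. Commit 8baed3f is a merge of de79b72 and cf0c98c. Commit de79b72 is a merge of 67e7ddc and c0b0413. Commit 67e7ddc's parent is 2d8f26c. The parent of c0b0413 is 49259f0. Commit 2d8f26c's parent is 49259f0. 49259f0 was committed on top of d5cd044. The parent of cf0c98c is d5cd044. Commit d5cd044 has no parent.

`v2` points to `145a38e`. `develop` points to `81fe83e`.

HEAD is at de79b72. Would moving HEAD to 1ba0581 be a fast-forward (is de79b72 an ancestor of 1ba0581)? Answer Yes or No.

A fast-forward from de79b72 to 1ba0581 is possible iff de79b72 is an ancestor of 1ba0581.
Ancestors of 1ba0581: {1ba0581, 2d8f26c, 3b9b92a, 49259f0, 5144f3f, 67e7ddc, 8baed3f, c0b0413, cf0c98c, d5cd044, de79b72, ef0943d, fce2bb8}.
de79b72 is among them, so fast-forward is possible.

Yes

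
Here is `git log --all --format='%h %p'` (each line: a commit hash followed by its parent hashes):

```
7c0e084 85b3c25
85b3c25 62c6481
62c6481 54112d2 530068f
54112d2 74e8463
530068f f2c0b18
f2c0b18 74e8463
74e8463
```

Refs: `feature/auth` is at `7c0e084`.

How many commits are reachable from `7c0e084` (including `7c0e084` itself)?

7

Walking parent pointers from 7c0e084: reachable set = {530068f, 54112d2, 62c6481, 74e8463, 7c0e084, 85b3c25, f2c0b18}.
That is 7 commits.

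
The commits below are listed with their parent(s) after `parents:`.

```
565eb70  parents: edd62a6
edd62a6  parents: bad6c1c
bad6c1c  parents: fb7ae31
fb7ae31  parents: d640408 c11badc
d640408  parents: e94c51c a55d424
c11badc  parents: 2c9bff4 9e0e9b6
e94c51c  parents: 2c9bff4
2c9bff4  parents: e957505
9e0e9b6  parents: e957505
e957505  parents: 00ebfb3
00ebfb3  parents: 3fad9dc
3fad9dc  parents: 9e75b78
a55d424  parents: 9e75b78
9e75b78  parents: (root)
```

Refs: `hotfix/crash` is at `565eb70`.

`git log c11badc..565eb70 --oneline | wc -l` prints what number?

Reachable from 565eb70: {00ebfb3, 2c9bff4, 3fad9dc, 565eb70, 9e0e9b6, 9e75b78, a55d424, bad6c1c, c11badc, d640408, e94c51c, e957505, edd62a6, fb7ae31}.
Reachable from c11badc: {00ebfb3, 2c9bff4, 3fad9dc, 9e0e9b6, 9e75b78, c11badc, e957505}.
In 565eb70's history but not c11badc's: {565eb70, a55d424, bad6c1c, d640408, e94c51c, edd62a6, fb7ae31} — 7 commits.

7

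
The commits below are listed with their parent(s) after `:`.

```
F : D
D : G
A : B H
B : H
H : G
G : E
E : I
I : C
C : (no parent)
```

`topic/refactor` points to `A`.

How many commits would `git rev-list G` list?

4

Walking parent pointers from G: reachable set = {C, E, G, I}.
That is 4 commits.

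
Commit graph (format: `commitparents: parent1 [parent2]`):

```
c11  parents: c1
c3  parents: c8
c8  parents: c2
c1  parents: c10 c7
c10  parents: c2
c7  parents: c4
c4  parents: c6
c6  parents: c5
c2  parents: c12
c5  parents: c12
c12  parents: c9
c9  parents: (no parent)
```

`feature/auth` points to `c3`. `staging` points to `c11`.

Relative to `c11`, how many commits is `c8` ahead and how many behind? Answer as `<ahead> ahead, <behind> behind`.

Reachable from c8: {c12, c2, c8, c9}.
Reachable from c11: {c1, c10, c11, c12, c2, c4, c5, c6, c7, c9}.
Only in c8's history (ahead): {c8} — 1.
Only in c11's history (behind): {c1, c10, c11, c4, c5, c6, c7} — 7.

1 ahead, 7 behind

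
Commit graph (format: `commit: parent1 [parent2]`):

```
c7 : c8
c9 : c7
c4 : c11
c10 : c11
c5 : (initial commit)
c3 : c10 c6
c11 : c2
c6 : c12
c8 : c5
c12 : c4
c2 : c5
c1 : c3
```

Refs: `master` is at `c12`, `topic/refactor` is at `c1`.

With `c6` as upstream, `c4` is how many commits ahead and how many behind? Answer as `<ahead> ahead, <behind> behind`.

Reachable from c4: {c11, c2, c4, c5}.
Reachable from c6: {c11, c12, c2, c4, c5, c6}.
Only in c4's history (ahead): {} — 0.
Only in c6's history (behind): {c12, c6} — 2.

0 ahead, 2 behind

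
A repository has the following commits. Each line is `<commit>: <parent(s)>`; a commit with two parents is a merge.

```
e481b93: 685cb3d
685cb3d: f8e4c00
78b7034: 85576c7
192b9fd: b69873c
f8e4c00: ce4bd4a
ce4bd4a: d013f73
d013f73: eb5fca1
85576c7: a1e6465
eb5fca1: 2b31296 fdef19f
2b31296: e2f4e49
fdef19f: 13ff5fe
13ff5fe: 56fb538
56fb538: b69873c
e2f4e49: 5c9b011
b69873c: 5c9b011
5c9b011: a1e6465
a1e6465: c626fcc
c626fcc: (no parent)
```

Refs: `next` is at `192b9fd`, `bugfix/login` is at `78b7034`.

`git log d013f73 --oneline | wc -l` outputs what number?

11

Walking parent pointers from d013f73: reachable set = {13ff5fe, 2b31296, 56fb538, 5c9b011, a1e6465, b69873c, c626fcc, d013f73, e2f4e49, eb5fca1, fdef19f}.
That is 11 commits.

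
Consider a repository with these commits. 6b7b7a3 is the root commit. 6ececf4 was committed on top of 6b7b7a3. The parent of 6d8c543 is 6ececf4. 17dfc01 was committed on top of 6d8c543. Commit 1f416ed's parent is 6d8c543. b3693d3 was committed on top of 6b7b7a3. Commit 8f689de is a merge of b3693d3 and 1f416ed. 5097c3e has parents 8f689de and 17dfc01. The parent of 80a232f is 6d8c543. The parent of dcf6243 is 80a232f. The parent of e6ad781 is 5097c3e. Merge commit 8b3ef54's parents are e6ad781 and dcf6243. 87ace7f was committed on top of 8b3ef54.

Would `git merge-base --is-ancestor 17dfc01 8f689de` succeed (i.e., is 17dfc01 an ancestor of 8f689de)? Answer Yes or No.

Ancestors of 8f689de: {1f416ed, 6b7b7a3, 6d8c543, 6ececf4, 8f689de, b3693d3}.
17dfc01 is not in that set, so it is not an ancestor of 8f689de.

No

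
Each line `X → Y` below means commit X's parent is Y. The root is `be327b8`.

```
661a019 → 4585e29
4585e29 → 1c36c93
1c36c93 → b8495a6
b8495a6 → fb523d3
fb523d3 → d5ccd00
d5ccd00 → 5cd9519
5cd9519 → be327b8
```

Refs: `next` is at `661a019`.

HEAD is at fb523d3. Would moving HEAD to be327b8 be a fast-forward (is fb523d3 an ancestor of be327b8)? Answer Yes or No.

No

A fast-forward from fb523d3 to be327b8 is possible iff fb523d3 is an ancestor of be327b8.
Ancestors of be327b8: {be327b8}.
fb523d3 is not among them, so fast-forward is not possible.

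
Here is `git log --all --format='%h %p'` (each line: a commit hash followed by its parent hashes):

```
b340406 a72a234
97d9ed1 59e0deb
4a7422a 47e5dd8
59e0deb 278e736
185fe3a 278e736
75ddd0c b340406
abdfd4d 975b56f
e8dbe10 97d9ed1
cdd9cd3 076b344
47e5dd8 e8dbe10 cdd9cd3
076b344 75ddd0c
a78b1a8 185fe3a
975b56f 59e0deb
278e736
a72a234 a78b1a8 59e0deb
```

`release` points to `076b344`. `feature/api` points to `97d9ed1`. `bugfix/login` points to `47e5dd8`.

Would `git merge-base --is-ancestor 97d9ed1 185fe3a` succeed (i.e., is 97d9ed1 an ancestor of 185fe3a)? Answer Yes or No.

No

Ancestors of 185fe3a: {185fe3a, 278e736}.
97d9ed1 is not in that set, so it is not an ancestor of 185fe3a.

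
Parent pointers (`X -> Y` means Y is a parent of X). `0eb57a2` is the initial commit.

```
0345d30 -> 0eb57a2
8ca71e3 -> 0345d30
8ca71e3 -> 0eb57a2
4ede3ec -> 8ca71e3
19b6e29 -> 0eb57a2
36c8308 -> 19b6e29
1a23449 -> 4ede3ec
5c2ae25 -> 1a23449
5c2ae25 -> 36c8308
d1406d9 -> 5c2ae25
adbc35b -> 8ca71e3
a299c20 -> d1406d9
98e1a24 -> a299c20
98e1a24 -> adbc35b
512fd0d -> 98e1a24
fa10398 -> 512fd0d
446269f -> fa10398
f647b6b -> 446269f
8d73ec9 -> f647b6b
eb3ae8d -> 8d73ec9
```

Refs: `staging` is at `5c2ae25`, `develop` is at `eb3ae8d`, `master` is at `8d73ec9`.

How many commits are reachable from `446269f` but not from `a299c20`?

5

Reachable from 446269f: {0345d30, 0eb57a2, 19b6e29, 1a23449, 36c8308, 446269f, 4ede3ec, 512fd0d, 5c2ae25, 8ca71e3, 98e1a24, a299c20, adbc35b, d1406d9, fa10398}.
Reachable from a299c20: {0345d30, 0eb57a2, 19b6e29, 1a23449, 36c8308, 4ede3ec, 5c2ae25, 8ca71e3, a299c20, d1406d9}.
In 446269f's history but not a299c20's: {446269f, 512fd0d, 98e1a24, adbc35b, fa10398} — 5 commits.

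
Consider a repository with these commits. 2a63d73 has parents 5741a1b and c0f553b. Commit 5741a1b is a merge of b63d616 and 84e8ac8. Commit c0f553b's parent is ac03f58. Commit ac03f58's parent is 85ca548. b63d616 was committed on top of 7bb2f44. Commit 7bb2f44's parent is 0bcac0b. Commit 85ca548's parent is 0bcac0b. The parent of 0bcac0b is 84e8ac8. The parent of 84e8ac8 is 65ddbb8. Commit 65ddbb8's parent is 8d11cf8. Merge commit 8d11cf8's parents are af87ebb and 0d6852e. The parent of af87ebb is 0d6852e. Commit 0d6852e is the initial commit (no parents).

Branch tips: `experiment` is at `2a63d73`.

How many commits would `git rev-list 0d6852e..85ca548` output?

6

Reachable from 85ca548: {0bcac0b, 0d6852e, 65ddbb8, 84e8ac8, 85ca548, 8d11cf8, af87ebb}.
Reachable from 0d6852e: {0d6852e}.
In 85ca548's history but not 0d6852e's: {0bcac0b, 65ddbb8, 84e8ac8, 85ca548, 8d11cf8, af87ebb} — 6 commits.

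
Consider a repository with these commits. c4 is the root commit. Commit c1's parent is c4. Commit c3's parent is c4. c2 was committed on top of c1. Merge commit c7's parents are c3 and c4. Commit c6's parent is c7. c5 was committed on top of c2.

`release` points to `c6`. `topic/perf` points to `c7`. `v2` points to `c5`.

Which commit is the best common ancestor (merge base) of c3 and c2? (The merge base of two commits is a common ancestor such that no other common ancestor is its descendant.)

Ancestors of c3: {c3, c4}.
Ancestors of c2: {c1, c2, c4}.
Common ancestors: {c4}.
The only common ancestor is c4, so it is the merge base.

c4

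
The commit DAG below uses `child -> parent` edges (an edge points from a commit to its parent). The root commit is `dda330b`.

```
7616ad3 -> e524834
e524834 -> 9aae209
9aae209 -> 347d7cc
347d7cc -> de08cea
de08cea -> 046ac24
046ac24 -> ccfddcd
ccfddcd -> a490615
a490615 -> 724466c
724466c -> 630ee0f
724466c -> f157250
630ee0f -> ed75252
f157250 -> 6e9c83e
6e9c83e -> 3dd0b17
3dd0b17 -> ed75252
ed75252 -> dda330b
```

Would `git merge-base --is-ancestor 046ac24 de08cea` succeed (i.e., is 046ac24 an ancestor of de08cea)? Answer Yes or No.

Ancestors of de08cea (commits reachable by following parents): {046ac24, 3dd0b17, 630ee0f, 6e9c83e, 724466c, a490615, ccfddcd, dda330b, de08cea, ed75252, f157250}.
046ac24 is in that set, so it is an ancestor of de08cea.

Yes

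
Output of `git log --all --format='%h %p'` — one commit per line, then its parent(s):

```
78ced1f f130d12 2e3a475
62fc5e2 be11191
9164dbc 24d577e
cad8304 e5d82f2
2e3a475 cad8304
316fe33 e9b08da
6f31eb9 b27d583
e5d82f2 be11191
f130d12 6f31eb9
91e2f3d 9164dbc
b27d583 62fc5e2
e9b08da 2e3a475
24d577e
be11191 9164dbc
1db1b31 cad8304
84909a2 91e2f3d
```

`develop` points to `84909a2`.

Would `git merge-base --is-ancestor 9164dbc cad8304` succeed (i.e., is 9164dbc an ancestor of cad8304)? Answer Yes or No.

Ancestors of cad8304 (commits reachable by following parents): {24d577e, 9164dbc, be11191, cad8304, e5d82f2}.
9164dbc is in that set, so it is an ancestor of cad8304.

Yes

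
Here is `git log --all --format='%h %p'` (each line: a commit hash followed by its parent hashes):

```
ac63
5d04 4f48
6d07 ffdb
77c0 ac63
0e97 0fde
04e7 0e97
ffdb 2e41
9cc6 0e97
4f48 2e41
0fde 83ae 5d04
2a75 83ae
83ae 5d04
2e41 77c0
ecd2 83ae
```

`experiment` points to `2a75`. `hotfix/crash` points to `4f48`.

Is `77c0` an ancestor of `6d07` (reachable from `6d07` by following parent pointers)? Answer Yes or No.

Ancestors of 6d07 (commits reachable by following parents): {2e41, 6d07, 77c0, ac63, ffdb}.
77c0 is in that set, so it is an ancestor of 6d07.

Yes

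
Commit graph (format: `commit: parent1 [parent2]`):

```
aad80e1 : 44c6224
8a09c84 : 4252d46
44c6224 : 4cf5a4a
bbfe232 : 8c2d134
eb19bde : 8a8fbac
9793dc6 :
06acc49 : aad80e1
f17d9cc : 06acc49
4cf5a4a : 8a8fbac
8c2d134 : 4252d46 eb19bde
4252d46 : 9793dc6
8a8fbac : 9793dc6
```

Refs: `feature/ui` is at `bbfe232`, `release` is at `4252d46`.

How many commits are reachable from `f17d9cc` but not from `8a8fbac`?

5

Reachable from f17d9cc: {06acc49, 44c6224, 4cf5a4a, 8a8fbac, 9793dc6, aad80e1, f17d9cc}.
Reachable from 8a8fbac: {8a8fbac, 9793dc6}.
In f17d9cc's history but not 8a8fbac's: {06acc49, 44c6224, 4cf5a4a, aad80e1, f17d9cc} — 5 commits.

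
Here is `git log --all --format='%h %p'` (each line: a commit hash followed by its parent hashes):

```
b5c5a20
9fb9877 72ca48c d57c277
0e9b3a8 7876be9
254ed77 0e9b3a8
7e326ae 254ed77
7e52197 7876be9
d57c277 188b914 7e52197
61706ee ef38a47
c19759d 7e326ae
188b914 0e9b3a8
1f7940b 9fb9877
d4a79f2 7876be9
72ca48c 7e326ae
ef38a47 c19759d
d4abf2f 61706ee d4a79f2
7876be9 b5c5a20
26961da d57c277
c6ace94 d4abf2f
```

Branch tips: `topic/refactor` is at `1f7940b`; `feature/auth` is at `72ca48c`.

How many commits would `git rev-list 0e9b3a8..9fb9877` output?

Reachable from 9fb9877: {0e9b3a8, 188b914, 254ed77, 72ca48c, 7876be9, 7e326ae, 7e52197, 9fb9877, b5c5a20, d57c277}.
Reachable from 0e9b3a8: {0e9b3a8, 7876be9, b5c5a20}.
In 9fb9877's history but not 0e9b3a8's: {188b914, 254ed77, 72ca48c, 7e326ae, 7e52197, 9fb9877, d57c277} — 7 commits.

7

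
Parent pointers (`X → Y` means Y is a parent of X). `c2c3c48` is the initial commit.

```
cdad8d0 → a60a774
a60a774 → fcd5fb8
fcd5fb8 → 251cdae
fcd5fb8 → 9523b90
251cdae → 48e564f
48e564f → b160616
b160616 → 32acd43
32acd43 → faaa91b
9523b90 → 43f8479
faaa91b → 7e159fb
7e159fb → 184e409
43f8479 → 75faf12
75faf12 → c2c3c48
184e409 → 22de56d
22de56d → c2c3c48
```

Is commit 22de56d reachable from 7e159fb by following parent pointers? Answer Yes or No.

Yes

Ancestors of 7e159fb (commits reachable by following parents): {184e409, 22de56d, 7e159fb, c2c3c48}.
22de56d is in that set, so it is an ancestor of 7e159fb.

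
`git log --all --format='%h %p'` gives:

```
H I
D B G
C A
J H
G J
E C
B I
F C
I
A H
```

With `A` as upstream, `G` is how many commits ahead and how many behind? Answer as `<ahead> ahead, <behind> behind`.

2 ahead, 1 behind

Reachable from G: {G, H, I, J}.
Reachable from A: {A, H, I}.
Only in G's history (ahead): {G, J} — 2.
Only in A's history (behind): {A} — 1.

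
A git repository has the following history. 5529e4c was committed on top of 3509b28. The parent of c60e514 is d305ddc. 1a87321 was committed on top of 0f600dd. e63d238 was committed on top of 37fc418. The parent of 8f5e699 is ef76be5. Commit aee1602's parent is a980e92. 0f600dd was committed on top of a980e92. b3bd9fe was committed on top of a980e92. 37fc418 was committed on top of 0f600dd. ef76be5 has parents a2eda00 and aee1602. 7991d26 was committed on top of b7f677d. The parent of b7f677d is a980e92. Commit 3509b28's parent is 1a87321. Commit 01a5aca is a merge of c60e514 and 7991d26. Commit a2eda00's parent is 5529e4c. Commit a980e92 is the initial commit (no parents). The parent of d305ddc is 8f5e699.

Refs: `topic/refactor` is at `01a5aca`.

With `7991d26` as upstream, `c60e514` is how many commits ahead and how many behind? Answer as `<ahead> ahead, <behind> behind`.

10 ahead, 2 behind

Reachable from c60e514: {0f600dd, 1a87321, 3509b28, 5529e4c, 8f5e699, a2eda00, a980e92, aee1602, c60e514, d305ddc, ef76be5}.
Reachable from 7991d26: {7991d26, a980e92, b7f677d}.
Only in c60e514's history (ahead): {0f600dd, 1a87321, 3509b28, 5529e4c, 8f5e699, a2eda00, aee1602, c60e514, d305ddc, ef76be5} — 10.
Only in 7991d26's history (behind): {7991d26, b7f677d} — 2.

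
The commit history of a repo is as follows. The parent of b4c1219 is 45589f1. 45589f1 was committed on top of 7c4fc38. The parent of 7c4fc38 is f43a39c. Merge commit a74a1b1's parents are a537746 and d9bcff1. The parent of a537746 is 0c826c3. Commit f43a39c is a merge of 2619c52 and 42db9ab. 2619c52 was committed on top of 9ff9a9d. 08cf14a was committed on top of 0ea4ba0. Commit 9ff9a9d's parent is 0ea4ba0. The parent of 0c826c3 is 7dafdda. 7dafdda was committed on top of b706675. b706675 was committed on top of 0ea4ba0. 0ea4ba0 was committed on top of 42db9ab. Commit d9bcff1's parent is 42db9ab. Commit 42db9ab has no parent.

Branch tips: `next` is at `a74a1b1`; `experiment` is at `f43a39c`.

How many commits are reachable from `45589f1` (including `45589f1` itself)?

7

Walking parent pointers from 45589f1: reachable set = {0ea4ba0, 2619c52, 42db9ab, 45589f1, 7c4fc38, 9ff9a9d, f43a39c}.
That is 7 commits.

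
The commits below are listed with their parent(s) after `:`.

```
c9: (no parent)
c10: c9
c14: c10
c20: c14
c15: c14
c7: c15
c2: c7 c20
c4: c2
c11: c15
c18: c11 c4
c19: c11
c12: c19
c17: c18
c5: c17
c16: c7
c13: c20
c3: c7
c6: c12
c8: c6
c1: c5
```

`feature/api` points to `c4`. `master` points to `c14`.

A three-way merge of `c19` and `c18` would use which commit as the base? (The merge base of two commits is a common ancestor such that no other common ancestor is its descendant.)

Ancestors of c19: {c10, c11, c14, c15, c19, c9}.
Ancestors of c18: {c10, c11, c14, c15, c18, c2, c20, c4, c7, c9}.
Common ancestors: {c10, c11, c14, c15, c9}.
Among these, c11 is not an ancestor of any other common ancestor — it is the merge base.

c11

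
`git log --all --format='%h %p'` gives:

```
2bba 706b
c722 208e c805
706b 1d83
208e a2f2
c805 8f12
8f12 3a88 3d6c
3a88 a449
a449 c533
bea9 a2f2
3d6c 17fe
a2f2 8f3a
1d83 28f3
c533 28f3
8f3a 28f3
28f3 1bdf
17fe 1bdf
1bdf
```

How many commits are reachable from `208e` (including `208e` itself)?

5

Walking parent pointers from 208e: reachable set = {1bdf, 208e, 28f3, 8f3a, a2f2}.
That is 5 commits.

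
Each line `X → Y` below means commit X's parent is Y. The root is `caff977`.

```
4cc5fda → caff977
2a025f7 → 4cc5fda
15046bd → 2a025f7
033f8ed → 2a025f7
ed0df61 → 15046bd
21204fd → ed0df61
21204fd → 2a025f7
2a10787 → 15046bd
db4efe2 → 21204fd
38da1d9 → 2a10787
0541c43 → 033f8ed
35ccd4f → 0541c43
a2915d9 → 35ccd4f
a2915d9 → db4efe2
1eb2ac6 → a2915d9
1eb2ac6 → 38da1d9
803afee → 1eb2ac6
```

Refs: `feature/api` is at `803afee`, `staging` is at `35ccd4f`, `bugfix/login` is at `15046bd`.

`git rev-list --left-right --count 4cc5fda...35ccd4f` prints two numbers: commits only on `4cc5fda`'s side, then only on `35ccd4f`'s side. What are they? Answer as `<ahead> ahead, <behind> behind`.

0 ahead, 4 behind

Reachable from 4cc5fda: {4cc5fda, caff977}.
Reachable from 35ccd4f: {033f8ed, 0541c43, 2a025f7, 35ccd4f, 4cc5fda, caff977}.
Only in 4cc5fda's history (ahead): {} — 0.
Only in 35ccd4f's history (behind): {033f8ed, 0541c43, 2a025f7, 35ccd4f} — 4.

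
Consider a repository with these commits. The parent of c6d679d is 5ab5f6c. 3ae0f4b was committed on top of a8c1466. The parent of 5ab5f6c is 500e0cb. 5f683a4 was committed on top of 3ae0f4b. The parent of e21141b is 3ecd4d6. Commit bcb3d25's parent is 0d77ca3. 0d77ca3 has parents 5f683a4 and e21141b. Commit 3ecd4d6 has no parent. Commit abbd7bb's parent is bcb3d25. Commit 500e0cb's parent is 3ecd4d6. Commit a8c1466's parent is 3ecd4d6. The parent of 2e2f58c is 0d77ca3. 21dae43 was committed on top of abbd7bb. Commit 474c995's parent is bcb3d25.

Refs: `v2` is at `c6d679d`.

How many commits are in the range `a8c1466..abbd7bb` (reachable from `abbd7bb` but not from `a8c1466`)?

6

Reachable from abbd7bb: {0d77ca3, 3ae0f4b, 3ecd4d6, 5f683a4, a8c1466, abbd7bb, bcb3d25, e21141b}.
Reachable from a8c1466: {3ecd4d6, a8c1466}.
In abbd7bb's history but not a8c1466's: {0d77ca3, 3ae0f4b, 5f683a4, abbd7bb, bcb3d25, e21141b} — 6 commits.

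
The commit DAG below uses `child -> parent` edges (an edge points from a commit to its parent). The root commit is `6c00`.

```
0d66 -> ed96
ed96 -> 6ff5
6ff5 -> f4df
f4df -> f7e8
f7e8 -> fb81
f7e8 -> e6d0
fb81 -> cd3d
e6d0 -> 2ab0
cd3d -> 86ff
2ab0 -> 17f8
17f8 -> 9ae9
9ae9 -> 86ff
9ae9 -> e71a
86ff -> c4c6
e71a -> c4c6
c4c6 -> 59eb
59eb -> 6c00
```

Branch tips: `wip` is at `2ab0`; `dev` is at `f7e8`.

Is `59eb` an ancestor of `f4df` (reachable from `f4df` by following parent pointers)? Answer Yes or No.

Yes

Ancestors of f4df (commits reachable by following parents): {17f8, 2ab0, 59eb, 6c00, 86ff, 9ae9, c4c6, cd3d, e6d0, e71a, f4df, f7e8, fb81}.
59eb is in that set, so it is an ancestor of f4df.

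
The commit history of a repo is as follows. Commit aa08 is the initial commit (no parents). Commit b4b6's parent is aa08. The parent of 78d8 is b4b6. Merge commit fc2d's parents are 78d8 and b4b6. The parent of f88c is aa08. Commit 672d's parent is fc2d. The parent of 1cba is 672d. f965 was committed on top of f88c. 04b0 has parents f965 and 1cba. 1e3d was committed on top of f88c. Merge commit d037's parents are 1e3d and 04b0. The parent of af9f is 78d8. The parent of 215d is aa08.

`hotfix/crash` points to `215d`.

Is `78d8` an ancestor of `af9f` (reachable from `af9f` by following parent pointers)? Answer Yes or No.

Yes

Ancestors of af9f (commits reachable by following parents): {78d8, aa08, af9f, b4b6}.
78d8 is in that set, so it is an ancestor of af9f.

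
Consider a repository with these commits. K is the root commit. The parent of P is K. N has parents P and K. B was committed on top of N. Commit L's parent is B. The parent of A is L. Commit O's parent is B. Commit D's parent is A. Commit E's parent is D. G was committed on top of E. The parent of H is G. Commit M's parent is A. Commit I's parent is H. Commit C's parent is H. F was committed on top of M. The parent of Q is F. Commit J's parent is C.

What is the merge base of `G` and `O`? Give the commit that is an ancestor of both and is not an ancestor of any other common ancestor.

Ancestors of G: {A, B, D, E, G, K, L, N, P}.
Ancestors of O: {B, K, N, O, P}.
Common ancestors: {B, K, N, P}.
Among these, B is not an ancestor of any other common ancestor — it is the merge base.

B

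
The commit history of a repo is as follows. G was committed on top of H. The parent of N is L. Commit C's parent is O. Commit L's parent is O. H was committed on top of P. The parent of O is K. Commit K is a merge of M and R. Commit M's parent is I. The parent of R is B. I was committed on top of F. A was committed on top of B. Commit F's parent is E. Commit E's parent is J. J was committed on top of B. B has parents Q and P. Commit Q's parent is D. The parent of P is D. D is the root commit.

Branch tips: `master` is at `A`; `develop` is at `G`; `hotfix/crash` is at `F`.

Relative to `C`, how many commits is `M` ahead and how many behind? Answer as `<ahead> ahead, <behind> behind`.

0 ahead, 4 behind

Reachable from M: {B, D, E, F, I, J, M, P, Q}.
Reachable from C: {B, C, D, E, F, I, J, K, M, O, P, Q, R}.
Only in M's history (ahead): {} — 0.
Only in C's history (behind): {C, K, O, R} — 4.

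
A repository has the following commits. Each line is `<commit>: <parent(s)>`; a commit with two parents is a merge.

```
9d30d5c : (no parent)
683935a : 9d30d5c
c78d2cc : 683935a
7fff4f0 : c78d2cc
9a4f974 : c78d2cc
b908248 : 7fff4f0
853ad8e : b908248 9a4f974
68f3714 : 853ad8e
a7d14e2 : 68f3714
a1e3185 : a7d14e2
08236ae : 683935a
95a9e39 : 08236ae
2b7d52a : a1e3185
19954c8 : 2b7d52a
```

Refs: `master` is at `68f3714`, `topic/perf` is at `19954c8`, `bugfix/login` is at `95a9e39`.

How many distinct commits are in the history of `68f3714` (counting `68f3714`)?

Walking parent pointers from 68f3714: reachable set = {683935a, 68f3714, 7fff4f0, 853ad8e, 9a4f974, 9d30d5c, b908248, c78d2cc}.
That is 8 commits.

8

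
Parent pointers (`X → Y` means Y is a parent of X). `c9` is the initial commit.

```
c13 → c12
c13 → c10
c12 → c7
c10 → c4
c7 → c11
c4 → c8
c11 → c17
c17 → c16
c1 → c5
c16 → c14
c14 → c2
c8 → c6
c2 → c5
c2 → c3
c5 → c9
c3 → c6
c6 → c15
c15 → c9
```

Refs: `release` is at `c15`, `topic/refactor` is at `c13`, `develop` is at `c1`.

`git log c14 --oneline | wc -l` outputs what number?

7

Walking parent pointers from c14: reachable set = {c14, c15, c2, c3, c5, c6, c9}.
That is 7 commits.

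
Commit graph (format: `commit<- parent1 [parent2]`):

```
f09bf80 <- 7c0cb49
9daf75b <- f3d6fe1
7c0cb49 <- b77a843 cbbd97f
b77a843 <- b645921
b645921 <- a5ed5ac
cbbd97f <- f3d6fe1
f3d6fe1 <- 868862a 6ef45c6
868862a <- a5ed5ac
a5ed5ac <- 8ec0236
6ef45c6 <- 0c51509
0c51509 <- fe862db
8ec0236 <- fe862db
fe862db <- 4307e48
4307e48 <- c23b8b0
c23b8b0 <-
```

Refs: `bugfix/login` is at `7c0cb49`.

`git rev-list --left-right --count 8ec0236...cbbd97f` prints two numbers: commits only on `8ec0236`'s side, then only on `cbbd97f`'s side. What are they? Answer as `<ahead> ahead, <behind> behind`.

Reachable from 8ec0236: {4307e48, 8ec0236, c23b8b0, fe862db}.
Reachable from cbbd97f: {0c51509, 4307e48, 6ef45c6, 868862a, 8ec0236, a5ed5ac, c23b8b0, cbbd97f, f3d6fe1, fe862db}.
Only in 8ec0236's history (ahead): {} — 0.
Only in cbbd97f's history (behind): {0c51509, 6ef45c6, 868862a, a5ed5ac, cbbd97f, f3d6fe1} — 6.

0 ahead, 6 behind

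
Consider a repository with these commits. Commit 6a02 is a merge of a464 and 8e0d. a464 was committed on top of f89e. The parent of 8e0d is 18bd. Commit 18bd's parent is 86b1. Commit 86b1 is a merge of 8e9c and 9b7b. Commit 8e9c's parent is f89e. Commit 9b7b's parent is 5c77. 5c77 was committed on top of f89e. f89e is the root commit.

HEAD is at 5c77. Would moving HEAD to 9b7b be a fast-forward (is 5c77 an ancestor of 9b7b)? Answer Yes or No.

A fast-forward from 5c77 to 9b7b is possible iff 5c77 is an ancestor of 9b7b.
Ancestors of 9b7b: {5c77, 9b7b, f89e}.
5c77 is among them, so fast-forward is possible.

Yes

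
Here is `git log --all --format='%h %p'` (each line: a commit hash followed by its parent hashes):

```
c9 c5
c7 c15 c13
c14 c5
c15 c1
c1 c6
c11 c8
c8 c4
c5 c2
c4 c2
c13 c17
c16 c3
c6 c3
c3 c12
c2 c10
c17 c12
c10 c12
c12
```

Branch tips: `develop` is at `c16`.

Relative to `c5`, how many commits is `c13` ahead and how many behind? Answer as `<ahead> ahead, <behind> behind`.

2 ahead, 3 behind

Reachable from c13: {c12, c13, c17}.
Reachable from c5: {c10, c12, c2, c5}.
Only in c13's history (ahead): {c13, c17} — 2.
Only in c5's history (behind): {c10, c2, c5} — 3.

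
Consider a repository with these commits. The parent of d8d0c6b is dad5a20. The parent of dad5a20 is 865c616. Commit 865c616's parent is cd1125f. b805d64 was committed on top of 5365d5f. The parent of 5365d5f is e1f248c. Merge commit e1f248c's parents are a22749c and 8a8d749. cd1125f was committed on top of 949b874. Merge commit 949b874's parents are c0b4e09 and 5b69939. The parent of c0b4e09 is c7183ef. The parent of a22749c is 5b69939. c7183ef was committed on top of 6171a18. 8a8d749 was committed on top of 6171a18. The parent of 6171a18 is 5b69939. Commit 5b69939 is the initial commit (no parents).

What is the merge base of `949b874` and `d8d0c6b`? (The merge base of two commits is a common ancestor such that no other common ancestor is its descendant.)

949b874

Ancestors of 949b874: {5b69939, 6171a18, 949b874, c0b4e09, c7183ef}.
Ancestors of d8d0c6b: {5b69939, 6171a18, 865c616, 949b874, c0b4e09, c7183ef, cd1125f, d8d0c6b, dad5a20}.
Common ancestors: {5b69939, 6171a18, 949b874, c0b4e09, c7183ef}.
Among these, 949b874 is not an ancestor of any other common ancestor — it is the merge base.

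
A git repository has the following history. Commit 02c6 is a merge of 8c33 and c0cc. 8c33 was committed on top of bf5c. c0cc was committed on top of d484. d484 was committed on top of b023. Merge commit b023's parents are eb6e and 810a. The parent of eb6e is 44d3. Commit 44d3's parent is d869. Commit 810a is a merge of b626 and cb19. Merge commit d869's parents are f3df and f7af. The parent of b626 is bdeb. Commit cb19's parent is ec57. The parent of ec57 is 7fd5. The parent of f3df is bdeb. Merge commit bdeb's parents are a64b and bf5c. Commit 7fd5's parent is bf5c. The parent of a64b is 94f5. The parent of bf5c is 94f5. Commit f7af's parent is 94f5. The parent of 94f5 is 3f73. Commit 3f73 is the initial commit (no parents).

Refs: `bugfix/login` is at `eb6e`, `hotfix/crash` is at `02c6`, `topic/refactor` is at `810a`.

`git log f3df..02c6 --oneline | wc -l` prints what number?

14

Reachable from 02c6: {02c6, 3f73, 44d3, 7fd5, 810a, 8c33, 94f5, a64b, b023, b626, bdeb, bf5c, c0cc, cb19, d484, d869, eb6e, ec57, f3df, f7af}.
Reachable from f3df: {3f73, 94f5, a64b, bdeb, bf5c, f3df}.
In 02c6's history but not f3df's: {02c6, 44d3, 7fd5, 810a, 8c33, b023, b626, c0cc, cb19, d484, d869, eb6e, ec57, f7af} — 14 commits.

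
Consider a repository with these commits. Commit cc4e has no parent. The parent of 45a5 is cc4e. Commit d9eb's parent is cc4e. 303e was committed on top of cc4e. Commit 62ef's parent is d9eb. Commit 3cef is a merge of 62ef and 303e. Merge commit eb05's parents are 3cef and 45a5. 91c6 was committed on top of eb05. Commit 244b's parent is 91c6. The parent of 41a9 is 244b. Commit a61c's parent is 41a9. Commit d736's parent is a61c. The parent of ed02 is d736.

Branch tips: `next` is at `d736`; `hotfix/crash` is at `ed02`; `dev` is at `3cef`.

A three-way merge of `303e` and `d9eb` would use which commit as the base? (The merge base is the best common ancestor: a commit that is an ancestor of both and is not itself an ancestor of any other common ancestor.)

cc4e

Ancestors of 303e: {303e, cc4e}.
Ancestors of d9eb: {cc4e, d9eb}.
Common ancestors: {cc4e}.
The only common ancestor is cc4e, so it is the merge base.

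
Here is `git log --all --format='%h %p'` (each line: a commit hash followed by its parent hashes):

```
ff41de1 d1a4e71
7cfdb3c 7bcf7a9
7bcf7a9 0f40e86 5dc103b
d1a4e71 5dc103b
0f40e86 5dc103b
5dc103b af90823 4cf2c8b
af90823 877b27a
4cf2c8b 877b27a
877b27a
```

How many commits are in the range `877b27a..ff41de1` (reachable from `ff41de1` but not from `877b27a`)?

5

Reachable from ff41de1: {4cf2c8b, 5dc103b, 877b27a, af90823, d1a4e71, ff41de1}.
Reachable from 877b27a: {877b27a}.
In ff41de1's history but not 877b27a's: {4cf2c8b, 5dc103b, af90823, d1a4e71, ff41de1} — 5 commits.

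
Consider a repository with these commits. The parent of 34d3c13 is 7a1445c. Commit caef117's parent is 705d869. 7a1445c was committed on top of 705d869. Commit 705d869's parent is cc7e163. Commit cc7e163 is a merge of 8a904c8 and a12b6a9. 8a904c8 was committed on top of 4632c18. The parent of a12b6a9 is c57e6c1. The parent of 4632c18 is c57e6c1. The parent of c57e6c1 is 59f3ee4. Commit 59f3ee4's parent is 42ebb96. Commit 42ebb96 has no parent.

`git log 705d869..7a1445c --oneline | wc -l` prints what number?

Reachable from 7a1445c: {42ebb96, 4632c18, 59f3ee4, 705d869, 7a1445c, 8a904c8, a12b6a9, c57e6c1, cc7e163}.
Reachable from 705d869: {42ebb96, 4632c18, 59f3ee4, 705d869, 8a904c8, a12b6a9, c57e6c1, cc7e163}.
In 7a1445c's history but not 705d869's: {7a1445c} — 1 commit.

1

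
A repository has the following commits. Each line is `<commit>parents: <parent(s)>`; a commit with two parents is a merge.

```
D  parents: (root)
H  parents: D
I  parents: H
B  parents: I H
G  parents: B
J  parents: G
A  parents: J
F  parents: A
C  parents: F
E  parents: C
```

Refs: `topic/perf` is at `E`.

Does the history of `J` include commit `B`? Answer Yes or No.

Ancestors of J (commits reachable by following parents): {B, D, G, H, I, J}.
B is in that set, so it is an ancestor of J.

Yes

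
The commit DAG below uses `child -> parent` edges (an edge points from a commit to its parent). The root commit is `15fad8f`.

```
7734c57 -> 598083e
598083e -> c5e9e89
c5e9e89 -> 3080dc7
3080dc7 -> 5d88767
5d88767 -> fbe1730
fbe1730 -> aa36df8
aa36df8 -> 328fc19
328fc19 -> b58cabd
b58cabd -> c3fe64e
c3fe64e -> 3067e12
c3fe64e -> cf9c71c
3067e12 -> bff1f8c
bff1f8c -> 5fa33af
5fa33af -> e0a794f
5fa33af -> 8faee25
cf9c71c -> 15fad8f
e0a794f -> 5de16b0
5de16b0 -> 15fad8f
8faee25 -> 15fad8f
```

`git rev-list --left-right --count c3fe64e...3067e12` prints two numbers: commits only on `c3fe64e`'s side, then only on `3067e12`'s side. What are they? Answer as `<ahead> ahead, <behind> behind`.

Reachable from c3fe64e: {15fad8f, 3067e12, 5de16b0, 5fa33af, 8faee25, bff1f8c, c3fe64e, cf9c71c, e0a794f}.
Reachable from 3067e12: {15fad8f, 3067e12, 5de16b0, 5fa33af, 8faee25, bff1f8c, e0a794f}.
Only in c3fe64e's history (ahead): {c3fe64e, cf9c71c} — 2.
Only in 3067e12's history (behind): {} — 0.

2 ahead, 0 behind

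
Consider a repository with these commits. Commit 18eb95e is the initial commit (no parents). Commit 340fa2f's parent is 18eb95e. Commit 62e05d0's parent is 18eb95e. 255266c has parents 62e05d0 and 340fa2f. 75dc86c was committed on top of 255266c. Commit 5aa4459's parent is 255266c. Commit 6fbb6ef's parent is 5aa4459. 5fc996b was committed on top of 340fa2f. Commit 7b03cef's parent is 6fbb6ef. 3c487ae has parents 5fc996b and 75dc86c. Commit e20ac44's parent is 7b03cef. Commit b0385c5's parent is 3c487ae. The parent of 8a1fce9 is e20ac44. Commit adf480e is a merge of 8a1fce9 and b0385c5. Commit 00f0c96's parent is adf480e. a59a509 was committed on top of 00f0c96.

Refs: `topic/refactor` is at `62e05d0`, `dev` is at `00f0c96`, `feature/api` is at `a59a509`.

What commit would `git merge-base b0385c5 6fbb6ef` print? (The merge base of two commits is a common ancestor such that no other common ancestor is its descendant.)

Ancestors of b0385c5: {18eb95e, 255266c, 340fa2f, 3c487ae, 5fc996b, 62e05d0, 75dc86c, b0385c5}.
Ancestors of 6fbb6ef: {18eb95e, 255266c, 340fa2f, 5aa4459, 62e05d0, 6fbb6ef}.
Common ancestors: {18eb95e, 255266c, 340fa2f, 62e05d0}.
Among these, 255266c is not an ancestor of any other common ancestor — it is the merge base.

255266c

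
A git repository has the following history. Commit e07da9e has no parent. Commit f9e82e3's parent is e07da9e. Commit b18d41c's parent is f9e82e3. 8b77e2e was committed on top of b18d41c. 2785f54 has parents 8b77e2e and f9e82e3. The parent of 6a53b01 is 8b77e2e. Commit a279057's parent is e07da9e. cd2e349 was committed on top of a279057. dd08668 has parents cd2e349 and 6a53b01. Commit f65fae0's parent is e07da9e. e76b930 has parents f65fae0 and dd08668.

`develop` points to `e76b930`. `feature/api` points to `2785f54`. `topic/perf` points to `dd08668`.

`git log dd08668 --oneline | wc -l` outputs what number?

Walking parent pointers from dd08668: reachable set = {6a53b01, 8b77e2e, a279057, b18d41c, cd2e349, dd08668, e07da9e, f9e82e3}.
That is 8 commits.

8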